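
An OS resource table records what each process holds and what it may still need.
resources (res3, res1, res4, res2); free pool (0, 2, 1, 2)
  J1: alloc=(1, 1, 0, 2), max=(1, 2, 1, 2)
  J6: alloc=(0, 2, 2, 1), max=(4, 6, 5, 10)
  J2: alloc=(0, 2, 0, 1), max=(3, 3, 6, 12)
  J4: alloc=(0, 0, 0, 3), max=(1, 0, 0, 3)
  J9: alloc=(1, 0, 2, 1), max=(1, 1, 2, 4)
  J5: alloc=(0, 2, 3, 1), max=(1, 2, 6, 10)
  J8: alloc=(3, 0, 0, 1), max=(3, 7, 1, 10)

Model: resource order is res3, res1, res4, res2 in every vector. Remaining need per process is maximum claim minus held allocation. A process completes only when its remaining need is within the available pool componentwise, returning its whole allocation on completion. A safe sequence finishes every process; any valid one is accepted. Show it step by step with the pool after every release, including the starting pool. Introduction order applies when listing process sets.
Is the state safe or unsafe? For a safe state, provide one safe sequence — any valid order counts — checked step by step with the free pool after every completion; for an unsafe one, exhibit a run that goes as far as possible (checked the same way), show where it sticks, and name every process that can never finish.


UNSAFE — no complete ordering exists.
Key observation: once J1, J4, J9 finish, the pool peaks at (2, 3, 3, 8) — and every remaining process still needs more res2 than that.
The run J1, J4, J9 cannot be extended any further. Step-by-step check:
  pool = (0, 2, 1, 2)
  J1 needs (0, 1, 1, 0) <= (0, 2, 1, 2) -> finishes; pool += (1, 1, 0, 2) = (1, 3, 1, 4)
  J4 needs (1, 0, 0, 0) <= (1, 3, 1, 4) -> finishes; pool += (0, 0, 0, 3) = (1, 3, 1, 7)
  J9 needs (0, 1, 0, 3) <= (1, 3, 1, 7) -> finishes; pool += (1, 0, 2, 1) = (2, 3, 3, 8)
  J6 still needs (4, 4, 3, 9) but only (2, 3, 3, 8) is free — short on res3, res1 and res2
  J2 still needs (3, 1, 6, 11) but only (2, 3, 3, 8) is free — short on res3, res4 and res2
  J5 still needs (1, 0, 3, 9) but only (2, 3, 3, 8) is free — short on res2
  J8 still needs (0, 7, 1, 9) but only (2, 3, 3, 8) is free — short on res1 and res2
Never able to finish: J6, J2, J5 and J8.


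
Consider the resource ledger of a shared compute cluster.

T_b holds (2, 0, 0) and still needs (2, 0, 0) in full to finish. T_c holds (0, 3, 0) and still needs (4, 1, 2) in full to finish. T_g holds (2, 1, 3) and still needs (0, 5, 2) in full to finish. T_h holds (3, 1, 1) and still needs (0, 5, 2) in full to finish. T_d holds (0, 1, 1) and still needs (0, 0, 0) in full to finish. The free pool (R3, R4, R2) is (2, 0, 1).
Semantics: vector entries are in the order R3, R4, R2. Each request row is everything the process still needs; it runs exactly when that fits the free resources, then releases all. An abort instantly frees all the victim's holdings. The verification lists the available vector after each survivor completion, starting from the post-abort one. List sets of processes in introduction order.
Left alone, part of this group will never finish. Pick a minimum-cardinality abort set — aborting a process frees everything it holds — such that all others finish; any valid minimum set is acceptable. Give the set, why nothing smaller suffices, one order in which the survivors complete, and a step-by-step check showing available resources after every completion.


Minimum abort set: T_g.
Key observation: T_h had no path to completion before; after the abort of T_g ((2, 1, 3) returned), step 4 is where it fits.
Minimality: the empty abort set fails — the state is deadlocked as it stands.
Survivors finish in the order: T_b, T_c, T_d, T_h. Check, step by step (pool after the aborts first):
  pool = (4, 1, 4)
  run T_b (needs (2, 0, 0), free (4, 1, 4)); after release of (2, 0, 0) the pool is (6, 1, 4)
  run T_c (needs (4, 1, 2), free (6, 1, 4)); after release of (0, 3, 0) the pool is (6, 4, 4)
  run T_d (needs (0, 0, 0), free (6, 4, 4)); after release of (0, 1, 1) the pool is (6, 5, 5)
  run T_h (needs (0, 5, 2), free (6, 5, 5)); after release of (3, 1, 1) the pool is (9, 6, 6)


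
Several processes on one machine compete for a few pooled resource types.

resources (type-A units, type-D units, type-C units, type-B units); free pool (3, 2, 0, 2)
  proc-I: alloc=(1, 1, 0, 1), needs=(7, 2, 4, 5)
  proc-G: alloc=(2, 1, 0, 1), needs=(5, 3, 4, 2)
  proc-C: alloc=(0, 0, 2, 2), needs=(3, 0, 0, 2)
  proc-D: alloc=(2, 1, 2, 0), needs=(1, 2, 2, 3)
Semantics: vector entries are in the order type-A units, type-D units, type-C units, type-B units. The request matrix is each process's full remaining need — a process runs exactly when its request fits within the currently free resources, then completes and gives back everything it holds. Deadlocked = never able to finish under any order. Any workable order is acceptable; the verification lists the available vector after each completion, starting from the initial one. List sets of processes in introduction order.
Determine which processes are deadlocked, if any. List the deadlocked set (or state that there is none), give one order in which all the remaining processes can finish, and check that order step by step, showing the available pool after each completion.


The deadlocked set is empty.
Key observation: no deadlock: proc-C fits now, and the freed resources carry the rest through.
A valid finishing order for the others: proc-C, proc-D, proc-G, proc-I. Step-by-step check:
  pool = (3, 2, 0, 2)
  proc-C needs (3, 0, 0, 2) <= (3, 2, 0, 2) -> finishes; pool += (0, 0, 2, 2) = (3, 2, 2, 4)
  proc-D needs (1, 2, 2, 3) <= (3, 2, 2, 4) -> finishes; pool += (2, 1, 2, 0) = (5, 3, 4, 4)
  proc-G needs (5, 3, 4, 2) <= (5, 3, 4, 4) -> finishes; pool += (2, 1, 0, 1) = (7, 4, 4, 5)
  proc-I needs (7, 2, 4, 5) <= (7, 4, 4, 5) -> finishes; pool += (1, 1, 0, 1) = (8, 5, 4, 6)


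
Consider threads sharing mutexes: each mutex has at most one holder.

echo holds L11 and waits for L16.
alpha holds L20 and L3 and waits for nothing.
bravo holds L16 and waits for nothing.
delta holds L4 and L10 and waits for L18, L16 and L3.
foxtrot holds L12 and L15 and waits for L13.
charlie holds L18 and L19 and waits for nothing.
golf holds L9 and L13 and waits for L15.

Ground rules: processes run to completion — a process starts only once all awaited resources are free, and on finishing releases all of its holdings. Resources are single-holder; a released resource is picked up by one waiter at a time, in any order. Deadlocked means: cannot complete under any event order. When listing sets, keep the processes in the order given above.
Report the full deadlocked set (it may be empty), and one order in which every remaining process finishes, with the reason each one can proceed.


Deadlocked set: foxtrot and golf.
Key observation: the knot is the closed ring of waits foxtrot -> golf -> foxtrot; no other process is dragged down with it.
One completion order for the rest: bravo, alpha, charlie, echo, delta.
Walking it through:
  bravo waits on nothing -> runs at once and releases L16
  alpha waits on nothing -> runs at once and releases L20 and L3
  charlie waits on nothing -> runs at once and releases L18 and L19
  run echo (all its waits — L16 — are resolved); releases L11
  run delta (all its waits — L18, L16 and L3 — are resolved); releases L4 and L10


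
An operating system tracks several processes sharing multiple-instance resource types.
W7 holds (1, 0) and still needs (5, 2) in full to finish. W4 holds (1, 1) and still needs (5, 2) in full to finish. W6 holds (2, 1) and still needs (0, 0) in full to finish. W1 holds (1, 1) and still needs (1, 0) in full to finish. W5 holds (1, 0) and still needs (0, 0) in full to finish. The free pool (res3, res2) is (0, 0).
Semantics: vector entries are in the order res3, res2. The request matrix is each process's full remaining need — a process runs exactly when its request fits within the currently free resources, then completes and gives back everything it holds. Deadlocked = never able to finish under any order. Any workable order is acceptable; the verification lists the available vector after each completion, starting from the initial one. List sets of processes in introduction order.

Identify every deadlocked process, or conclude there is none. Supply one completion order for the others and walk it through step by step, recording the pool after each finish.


Deadlocked: W7 and W4.
Key observation: even finishing W5, W6, W1 leaves just (4, 2) free — too little res3 for any of the remaining processes.
One completion order for the rest: W5, W6, W1. Walking it through:
  pool = (0, 0)
  W5: need (0, 0) fits (0, 0); releases (1, 0), pool now (1, 0)
  W6: need (0, 0) fits (1, 0); releases (2, 1), pool now (3, 1)
  W1: need (1, 0) fits (3, 1); releases (1, 1), pool now (4, 2)
None of the blocked processes ever fits:
  blocked: W7 wants (5, 2), pool (4, 2) — not enough res3
  blocked: W4 wants (5, 2), pool (4, 2) — not enough res3


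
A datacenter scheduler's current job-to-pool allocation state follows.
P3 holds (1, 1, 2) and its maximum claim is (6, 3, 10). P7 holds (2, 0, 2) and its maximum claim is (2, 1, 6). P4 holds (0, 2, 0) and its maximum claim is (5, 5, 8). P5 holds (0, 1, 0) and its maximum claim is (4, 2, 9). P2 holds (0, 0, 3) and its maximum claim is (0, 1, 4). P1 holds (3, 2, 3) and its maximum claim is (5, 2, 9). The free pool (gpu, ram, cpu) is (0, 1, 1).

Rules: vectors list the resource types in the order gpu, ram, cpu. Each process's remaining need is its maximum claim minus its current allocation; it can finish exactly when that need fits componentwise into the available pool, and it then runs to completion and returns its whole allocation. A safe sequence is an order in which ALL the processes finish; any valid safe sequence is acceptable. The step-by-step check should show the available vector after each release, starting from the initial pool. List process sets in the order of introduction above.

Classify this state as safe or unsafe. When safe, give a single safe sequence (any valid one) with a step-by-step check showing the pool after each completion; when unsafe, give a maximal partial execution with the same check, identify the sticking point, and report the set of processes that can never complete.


SAFE. One safe sequence: P2, P7, P1, P4, P5, P3.
Key observation: P2 is the earliest step where a requested resource binds exactly: need (0, 1, 1), pool (0, 1, 1) at its turn.
Step-by-step check:
  pool = (0, 1, 1)
  run P2 (needs (0, 1, 1), free (0, 1, 1)); after release of (0, 0, 3) the pool is (0, 1, 4)
  run P7 (needs (0, 1, 4), free (0, 1, 4)); after release of (2, 0, 2) the pool is (2, 1, 6)
  run P1 (needs (2, 0, 6), free (2, 1, 6)); after release of (3, 2, 3) the pool is (5, 3, 9)
  run P4 (needs (5, 3, 8), free (5, 3, 9)); after release of (0, 2, 0) the pool is (5, 5, 9)
  run P5 (needs (4, 1, 9), free (5, 5, 9)); after release of (0, 1, 0) the pool is (5, 6, 9)
  run P3 (needs (5, 2, 8), free (5, 6, 9)); after release of (1, 1, 2) the pool is (6, 7, 11)


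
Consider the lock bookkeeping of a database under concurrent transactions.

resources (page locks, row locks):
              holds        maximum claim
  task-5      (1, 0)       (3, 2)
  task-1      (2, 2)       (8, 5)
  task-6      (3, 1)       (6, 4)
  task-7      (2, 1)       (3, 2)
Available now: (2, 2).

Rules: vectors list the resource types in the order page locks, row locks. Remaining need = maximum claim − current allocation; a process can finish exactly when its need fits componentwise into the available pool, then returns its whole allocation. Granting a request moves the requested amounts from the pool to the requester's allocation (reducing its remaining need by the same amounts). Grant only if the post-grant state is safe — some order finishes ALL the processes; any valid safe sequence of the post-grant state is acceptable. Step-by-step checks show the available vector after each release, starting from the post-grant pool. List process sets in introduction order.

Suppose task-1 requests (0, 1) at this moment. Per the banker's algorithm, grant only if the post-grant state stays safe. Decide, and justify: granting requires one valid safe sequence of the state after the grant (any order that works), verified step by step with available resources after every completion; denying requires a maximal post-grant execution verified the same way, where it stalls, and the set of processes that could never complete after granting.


DENY. Granting would leave the state unsafe.
Key observation: after task-7, task-5 the pool peaks at (5, 2), and each blocked process is short somewhere: task-1 on page locks; task-6 on row locks.
After a pretend grant, a maximal execution: task-7, task-5 — then nothing else fits. Step-by-step check:
  pool = (2, 1)
  run task-7 (needs (1, 1), free (2, 1)); after release of (2, 1) the pool is (4, 2)
  run task-5 (needs (2, 2), free (4, 2)); after release of (1, 0) the pool is (5, 2)
  task-1 cannot run: need (6, 2) vs free (5, 2) (insufficient page locks)
  task-6 cannot run: need (3, 3) vs free (5, 2) (insufficient row locks)
Post-grant, the permanently blocked set is task-1 and task-6.


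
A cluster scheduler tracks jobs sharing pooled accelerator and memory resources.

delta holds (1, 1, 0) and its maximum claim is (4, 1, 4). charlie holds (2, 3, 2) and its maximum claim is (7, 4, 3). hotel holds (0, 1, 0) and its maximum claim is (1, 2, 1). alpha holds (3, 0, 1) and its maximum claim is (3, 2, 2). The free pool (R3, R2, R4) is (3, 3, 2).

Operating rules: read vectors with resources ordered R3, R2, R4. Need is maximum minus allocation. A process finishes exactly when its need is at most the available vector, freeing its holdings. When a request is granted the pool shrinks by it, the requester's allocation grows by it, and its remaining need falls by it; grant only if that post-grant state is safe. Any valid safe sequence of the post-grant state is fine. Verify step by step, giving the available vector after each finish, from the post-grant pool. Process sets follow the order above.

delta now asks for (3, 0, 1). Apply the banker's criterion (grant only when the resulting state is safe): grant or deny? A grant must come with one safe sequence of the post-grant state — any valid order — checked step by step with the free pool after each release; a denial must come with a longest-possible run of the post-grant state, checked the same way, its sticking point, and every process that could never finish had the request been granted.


DENY: after the grant no complete ordering would exist.
Key observation: after alpha, hotel the pool peaks at (3, 4, 2), and each blocked process is short somewhere: delta on R4; charlie on R3.
After a pretend grant, a maximal execution: alpha, hotel — then nothing else fits. Verifying each step:
  pool = (0, 3, 1)
  alpha: need (0, 2, 1) fits (0, 3, 1); releases (3, 0, 1), pool now (3, 3, 2)
  hotel: need (1, 1, 1) fits (3, 3, 2); releases (0, 1, 0), pool now (3, 4, 2)
  blocked: delta wants (0, 0, 3), pool (3, 4, 2) — not enough R4
  blocked: charlie wants (5, 1, 1), pool (3, 4, 2) — not enough R3
Had the request been granted, delta and charlie could never finish.


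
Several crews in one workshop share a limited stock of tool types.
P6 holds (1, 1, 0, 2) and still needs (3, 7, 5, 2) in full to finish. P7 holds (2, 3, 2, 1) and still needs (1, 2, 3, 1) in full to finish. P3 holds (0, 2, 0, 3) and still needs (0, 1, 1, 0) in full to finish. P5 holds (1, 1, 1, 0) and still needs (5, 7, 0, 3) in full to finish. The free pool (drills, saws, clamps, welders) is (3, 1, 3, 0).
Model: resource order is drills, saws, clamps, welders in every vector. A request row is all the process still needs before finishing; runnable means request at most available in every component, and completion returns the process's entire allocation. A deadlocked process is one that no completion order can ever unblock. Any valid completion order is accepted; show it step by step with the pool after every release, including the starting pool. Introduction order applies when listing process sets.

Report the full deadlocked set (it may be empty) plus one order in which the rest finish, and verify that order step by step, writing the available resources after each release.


The deadlocked set is P6 and P5.
Key observation: once P3, P7 finish, the pool peaks at (5, 6, 5, 4) — and every remaining process still needs more saws than that.
The rest can finish in the order P3, P7. Walking it through:
  pool = (3, 1, 3, 0)
  P3: need (0, 1, 1, 0) fits (3, 1, 3, 0); releases (0, 2, 0, 3), pool now (3, 3, 3, 3)
  P7: need (1, 2, 3, 1) fits (3, 3, 3, 3); releases (2, 3, 2, 1), pool now (5, 6, 5, 4)
The blocked processes can never fit:
  P6 still needs (3, 7, 5, 2) but only (5, 6, 5, 4) is free — short on saws
  P5 still needs (5, 7, 0, 3) but only (5, 6, 5, 4) is free — short on saws


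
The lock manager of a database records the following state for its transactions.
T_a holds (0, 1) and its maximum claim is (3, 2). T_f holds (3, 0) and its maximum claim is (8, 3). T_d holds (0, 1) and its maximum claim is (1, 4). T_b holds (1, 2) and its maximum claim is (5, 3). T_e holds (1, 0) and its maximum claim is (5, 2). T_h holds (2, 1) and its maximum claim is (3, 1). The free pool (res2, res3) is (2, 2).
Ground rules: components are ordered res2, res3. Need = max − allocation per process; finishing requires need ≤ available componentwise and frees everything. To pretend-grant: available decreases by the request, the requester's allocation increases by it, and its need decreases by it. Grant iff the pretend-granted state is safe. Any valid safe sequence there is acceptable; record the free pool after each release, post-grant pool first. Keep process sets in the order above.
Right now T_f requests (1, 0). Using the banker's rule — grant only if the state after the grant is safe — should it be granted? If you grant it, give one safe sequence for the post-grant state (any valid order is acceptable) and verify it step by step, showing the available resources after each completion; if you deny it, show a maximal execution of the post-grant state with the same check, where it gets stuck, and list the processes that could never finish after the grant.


DENY: after the grant no complete ordering would exist.
Key observation: the pool after T_h, T_d, T_a is (3, 5); every surviving request exceeds it in res2, so progress ends there.
On the post-grant state, T_h, T_d, T_a is a maximal run — nothing extends it. Walking it through:
  pool = (1, 2)
  T_h needs (1, 0) <= (1, 2) -> finishes; pool += (2, 1) = (3, 3)
  T_d needs (1, 3) <= (3, 3) -> finishes; pool += (0, 1) = (3, 4)
  T_a needs (3, 1) <= (3, 4) -> finishes; pool += (0, 1) = (3, 5)
  T_f cannot run: need (4, 3) vs free (3, 5) (insufficient res2)
  T_b cannot run: need (4, 1) vs free (3, 5) (insufficient res2)
  T_e cannot run: need (4, 2) vs free (3, 5) (insufficient res2)
Processes that could never finish after the grant: T_f, T_b and T_e.


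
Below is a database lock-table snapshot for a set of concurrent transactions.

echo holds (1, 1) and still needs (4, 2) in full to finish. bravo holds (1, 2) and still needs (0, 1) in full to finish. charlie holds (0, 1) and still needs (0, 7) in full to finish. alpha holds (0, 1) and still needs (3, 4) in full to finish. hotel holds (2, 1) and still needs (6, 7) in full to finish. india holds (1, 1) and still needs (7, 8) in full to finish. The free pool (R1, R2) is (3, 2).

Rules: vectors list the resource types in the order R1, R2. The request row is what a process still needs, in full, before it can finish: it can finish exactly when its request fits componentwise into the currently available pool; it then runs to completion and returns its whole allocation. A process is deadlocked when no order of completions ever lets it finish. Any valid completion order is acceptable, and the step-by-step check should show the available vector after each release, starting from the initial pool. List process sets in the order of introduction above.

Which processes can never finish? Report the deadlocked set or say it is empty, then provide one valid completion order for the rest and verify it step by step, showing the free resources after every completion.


The deadlocked set is charlie, hotel and india.
Key observation: R2 is the bottleneck — with bravo, alpha, echo done the pool holds (5, 6), short of every remaining need.
A valid finishing order for the others: bravo, alpha, echo. Walking it through:
  pool = (3, 2)
  bravo needs (0, 1) <= (3, 2) -> finishes; pool += (1, 2) = (4, 4)
  alpha needs (3, 4) <= (4, 4) -> finishes; pool += (0, 1) = (4, 5)
  echo needs (4, 2) <= (4, 5) -> finishes; pool += (1, 1) = (5, 6)
None of the blocked processes ever fits:
  blocked: charlie wants (0, 7), pool (5, 6) — not enough R2
  blocked: hotel wants (6, 7), pool (5, 6) — not enough R1 and R2
  blocked: india wants (7, 8), pool (5, 6) — not enough R1 and R2


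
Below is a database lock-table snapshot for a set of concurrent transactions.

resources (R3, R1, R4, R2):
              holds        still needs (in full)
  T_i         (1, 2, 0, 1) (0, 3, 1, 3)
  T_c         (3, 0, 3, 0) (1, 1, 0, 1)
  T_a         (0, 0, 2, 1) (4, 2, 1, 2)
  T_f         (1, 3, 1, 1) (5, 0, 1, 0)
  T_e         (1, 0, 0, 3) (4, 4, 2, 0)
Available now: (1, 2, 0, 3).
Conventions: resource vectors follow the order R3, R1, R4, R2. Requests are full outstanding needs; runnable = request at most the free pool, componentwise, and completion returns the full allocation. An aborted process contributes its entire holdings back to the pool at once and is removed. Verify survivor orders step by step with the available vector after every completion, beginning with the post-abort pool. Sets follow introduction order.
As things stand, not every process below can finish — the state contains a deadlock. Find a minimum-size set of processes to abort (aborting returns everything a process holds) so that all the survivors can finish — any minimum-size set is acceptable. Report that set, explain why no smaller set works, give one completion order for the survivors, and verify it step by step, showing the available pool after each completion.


Abort T_i.
Key observation: T_e was stuck for good until T_i gave back (1, 2, 0, 1); in the order shown it finishes at step 3.
Minimality: the empty abort set fails — the state is deadlocked as it stands.
Survivors finish in the order: T_c, T_a, T_e, T_f. Check, step by step (pool after the aborts first):
  pool = (2, 4, 0, 4)
  T_c needs (1, 1, 0, 1) <= (2, 4, 0, 4) -> finishes; pool += (3, 0, 3, 0) = (5, 4, 3, 4)
  T_a needs (4, 2, 1, 2) <= (5, 4, 3, 4) -> finishes; pool += (0, 0, 2, 1) = (5, 4, 5, 5)
  T_e needs (4, 4, 2, 0) <= (5, 4, 5, 5) -> finishes; pool += (1, 0, 0, 3) = (6, 4, 5, 8)
  T_f needs (5, 0, 1, 0) <= (6, 4, 5, 8) -> finishes; pool += (1, 3, 1, 1) = (7, 7, 6, 9)


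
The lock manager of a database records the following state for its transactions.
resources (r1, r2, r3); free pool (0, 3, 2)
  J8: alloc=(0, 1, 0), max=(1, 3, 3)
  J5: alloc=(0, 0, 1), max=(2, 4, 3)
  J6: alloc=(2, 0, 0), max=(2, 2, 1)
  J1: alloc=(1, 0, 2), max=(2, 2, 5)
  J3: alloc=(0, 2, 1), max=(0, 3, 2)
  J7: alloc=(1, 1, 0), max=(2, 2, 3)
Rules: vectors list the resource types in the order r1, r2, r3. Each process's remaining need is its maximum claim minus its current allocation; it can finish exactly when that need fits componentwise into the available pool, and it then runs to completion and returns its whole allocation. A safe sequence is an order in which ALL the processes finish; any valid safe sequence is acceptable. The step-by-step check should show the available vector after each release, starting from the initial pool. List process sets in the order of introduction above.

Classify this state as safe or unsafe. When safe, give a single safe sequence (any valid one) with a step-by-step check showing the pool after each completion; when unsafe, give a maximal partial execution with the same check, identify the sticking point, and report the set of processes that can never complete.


SAFE, for example via the order J3, J6, J1, J8, J7, J5.
Key observation: the first exact fit in this order is J1 — it needs (1, 2, 3) with (2, 5, 3) free, meeting a requested resource to the last unit.
Walking it through:
  pool = (0, 3, 2)
  run J3 (needs (0, 1, 1), free (0, 3, 2)); after release of (0, 2, 1) the pool is (0, 5, 3)
  run J6 (needs (0, 2, 1), free (0, 5, 3)); after release of (2, 0, 0) the pool is (2, 5, 3)
  run J1 (needs (1, 2, 3), free (2, 5, 3)); after release of (1, 0, 2) the pool is (3, 5, 5)
  run J8 (needs (1, 2, 3), free (3, 5, 5)); after release of (0, 1, 0) the pool is (3, 6, 5)
  run J7 (needs (1, 1, 3), free (3, 6, 5)); after release of (1, 1, 0) the pool is (4, 7, 5)
  run J5 (needs (2, 4, 2), free (4, 7, 5)); after release of (0, 0, 1) the pool is (4, 7, 6)


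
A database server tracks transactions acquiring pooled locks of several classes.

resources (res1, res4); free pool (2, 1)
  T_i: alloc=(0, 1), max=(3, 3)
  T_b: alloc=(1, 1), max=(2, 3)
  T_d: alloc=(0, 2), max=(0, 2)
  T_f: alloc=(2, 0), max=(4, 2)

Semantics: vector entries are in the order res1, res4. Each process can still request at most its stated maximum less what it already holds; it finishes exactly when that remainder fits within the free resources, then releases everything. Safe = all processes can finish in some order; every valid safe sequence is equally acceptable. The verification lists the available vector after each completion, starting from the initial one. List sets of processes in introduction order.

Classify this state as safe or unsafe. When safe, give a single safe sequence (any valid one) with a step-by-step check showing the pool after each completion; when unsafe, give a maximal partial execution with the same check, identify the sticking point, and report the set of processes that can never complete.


SAFE — a valid safe sequence is T_d, T_f, T_b, T_i.
Key observation: T_f is the earliest step where a requested resource binds exactly: need (2, 2), pool (2, 3) at its turn.
Verifying each step:
  pool = (2, 1)
  run T_d (needs (0, 0), free (2, 1)); after release of (0, 2) the pool is (2, 3)
  run T_f (needs (2, 2), free (2, 3)); after release of (2, 0) the pool is (4, 3)
  run T_b (needs (1, 2), free (4, 3)); after release of (1, 1) the pool is (5, 4)
  run T_i (needs (3, 2), free (5, 4)); after release of (0, 1) the pool is (5, 5)


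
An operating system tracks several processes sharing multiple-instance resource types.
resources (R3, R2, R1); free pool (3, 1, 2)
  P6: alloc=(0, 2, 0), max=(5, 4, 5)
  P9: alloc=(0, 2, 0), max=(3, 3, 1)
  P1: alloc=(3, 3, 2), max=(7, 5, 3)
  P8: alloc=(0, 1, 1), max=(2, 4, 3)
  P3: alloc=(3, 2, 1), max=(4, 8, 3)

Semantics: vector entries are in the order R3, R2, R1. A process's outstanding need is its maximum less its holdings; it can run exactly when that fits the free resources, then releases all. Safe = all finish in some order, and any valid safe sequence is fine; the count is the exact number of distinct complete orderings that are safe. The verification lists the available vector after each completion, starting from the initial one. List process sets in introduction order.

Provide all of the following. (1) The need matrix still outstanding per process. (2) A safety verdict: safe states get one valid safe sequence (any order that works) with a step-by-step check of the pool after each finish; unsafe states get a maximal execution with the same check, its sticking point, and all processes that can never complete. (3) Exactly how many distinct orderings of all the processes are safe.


(1) Outstanding need per process (order R3, R2, R1):
  P6: (5, 2, 5)
  P9: (3, 1, 1)
  P1: (4, 2, 1)
  P8: (2, 3, 2)
  P3: (1, 6, 2)
(2) UNSAFE — no complete ordering exists.
Key observation: after P9, P8 the pool peaks at (3, 4, 3), and each blocked process is short somewhere: P6 on R3, R1; P1 on R3; P3 on R2.
Going as far as possible: P9, P8; after that, nothing fits. Step-by-step check:
  pool = (3, 1, 2)
  P9: need (3, 1, 1) fits (3, 1, 2); releases (0, 2, 0), pool now (3, 3, 2)
  P8: need (2, 3, 2) fits (3, 3, 2); releases (0, 1, 1), pool now (3, 4, 3)
  P6 still needs (5, 2, 5) but only (3, 4, 3) is free — short on R3 and R1
  P1 still needs (4, 2, 1) but only (3, 4, 3) is free — short on R3
  P3 still needs (1, 6, 2) but only (3, 4, 3) is free — short on R2
Processes that can never finish: P6, P1 and P3.
(3) Precisely 0 of the possible complete orderings are safe sequences.


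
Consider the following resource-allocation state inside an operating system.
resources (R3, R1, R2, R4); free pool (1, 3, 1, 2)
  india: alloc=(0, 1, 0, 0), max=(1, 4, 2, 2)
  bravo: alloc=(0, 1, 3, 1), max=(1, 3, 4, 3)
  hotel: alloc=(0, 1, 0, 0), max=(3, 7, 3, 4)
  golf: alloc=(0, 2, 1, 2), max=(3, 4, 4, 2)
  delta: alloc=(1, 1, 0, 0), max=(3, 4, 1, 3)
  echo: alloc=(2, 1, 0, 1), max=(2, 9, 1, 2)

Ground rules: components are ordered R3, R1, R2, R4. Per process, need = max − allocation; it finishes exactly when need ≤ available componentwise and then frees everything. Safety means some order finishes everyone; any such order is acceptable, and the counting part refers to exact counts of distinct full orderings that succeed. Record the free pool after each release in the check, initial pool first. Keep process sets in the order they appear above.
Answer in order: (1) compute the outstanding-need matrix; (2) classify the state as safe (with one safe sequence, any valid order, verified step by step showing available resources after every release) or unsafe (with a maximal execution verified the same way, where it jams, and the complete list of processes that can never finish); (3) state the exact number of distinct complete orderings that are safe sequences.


(1) Remaining need (order R3, R1, R2, R4):
  india: (1, 3, 2, 2)
  bravo: (1, 2, 1, 2)
  hotel: (3, 6, 3, 4)
  golf: (3, 2, 3, 0)
  delta: (2, 3, 1, 3)
  echo: (0, 8, 1, 1)
(2) UNSAFE.
Key observation: after bravo, india the pool peaks at (1, 5, 4, 3), and each blocked process is short somewhere: hotel on R3, R1, R4; golf on R3; delta on R3; echo on R1.
The run bravo, india cannot be extended any further. Check, step by step:
  pool = (1, 3, 1, 2)
  run bravo (needs (1, 2, 1, 2), free (1, 3, 1, 2)); after release of (0, 1, 3, 1) the pool is (1, 4, 4, 3)
  run india (needs (1, 3, 2, 2), free (1, 4, 4, 3)); after release of (0, 1, 0, 0) the pool is (1, 5, 4, 3)
  blocked: hotel wants (3, 6, 3, 4), pool (1, 5, 4, 3) — not enough R3, R1 and R4
  blocked: golf wants (3, 2, 3, 0), pool (1, 5, 4, 3) — not enough R3
  blocked: delta wants (2, 3, 1, 3), pool (1, 5, 4, 3) — not enough R3
  blocked: echo wants (0, 8, 1, 1), pool (1, 5, 4, 3) — not enough R1
Processes that can never finish: hotel, golf, delta and echo.
(3) The exact count: 0 of the possible complete orderings are safe sequences.


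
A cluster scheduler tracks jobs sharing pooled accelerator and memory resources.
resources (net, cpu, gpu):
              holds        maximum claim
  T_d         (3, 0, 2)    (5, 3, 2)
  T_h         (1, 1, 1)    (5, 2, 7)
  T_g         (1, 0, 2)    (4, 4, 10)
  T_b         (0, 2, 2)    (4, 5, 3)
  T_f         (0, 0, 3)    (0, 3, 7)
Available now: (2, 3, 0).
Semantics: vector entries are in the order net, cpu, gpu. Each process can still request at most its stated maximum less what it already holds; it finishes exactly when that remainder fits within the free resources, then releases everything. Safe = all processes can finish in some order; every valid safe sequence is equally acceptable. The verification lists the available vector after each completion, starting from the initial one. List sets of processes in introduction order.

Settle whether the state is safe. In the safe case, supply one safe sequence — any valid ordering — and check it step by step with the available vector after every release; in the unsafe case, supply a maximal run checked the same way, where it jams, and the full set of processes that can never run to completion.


SAFE, for example via the order T_d, T_b, T_f, T_h, T_g.
Key observation: the first exact fit in this order is T_d — it needs (2, 3, 0) with (2, 3, 0) free, meeting a requested resource to the last unit.
Verifying each step:
  pool = (2, 3, 0)
  T_d: need (2, 3, 0) fits (2, 3, 0); releases (3, 0, 2), pool now (5, 3, 2)
  T_b: need (4, 3, 1) fits (5, 3, 2); releases (0, 2, 2), pool now (5, 5, 4)
  T_f: need (0, 3, 4) fits (5, 5, 4); releases (0, 0, 3), pool now (5, 5, 7)
  T_h: need (4, 1, 6) fits (5, 5, 7); releases (1, 1, 1), pool now (6, 6, 8)
  T_g: need (3, 4, 8) fits (6, 6, 8); releases (1, 0, 2), pool now (7, 6, 10)


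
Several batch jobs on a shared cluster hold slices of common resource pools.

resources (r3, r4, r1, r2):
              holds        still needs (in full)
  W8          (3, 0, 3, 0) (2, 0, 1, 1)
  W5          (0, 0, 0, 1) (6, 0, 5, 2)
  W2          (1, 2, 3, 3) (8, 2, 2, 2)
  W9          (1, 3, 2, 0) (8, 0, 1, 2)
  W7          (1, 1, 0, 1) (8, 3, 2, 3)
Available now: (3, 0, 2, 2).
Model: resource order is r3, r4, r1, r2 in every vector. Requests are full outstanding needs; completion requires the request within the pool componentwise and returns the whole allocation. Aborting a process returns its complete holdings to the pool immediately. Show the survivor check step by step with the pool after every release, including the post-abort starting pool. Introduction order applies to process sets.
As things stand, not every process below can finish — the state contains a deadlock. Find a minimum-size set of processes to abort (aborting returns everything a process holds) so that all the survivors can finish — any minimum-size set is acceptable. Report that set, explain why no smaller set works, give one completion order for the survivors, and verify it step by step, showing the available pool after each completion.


The answer: abort W2 and W9.
Key observation: the deadlocked W7 becomes finishable only because W2 and W9 released (2, 5, 5, 3); it completes at step 2 below.
No one abort is enough; case by case: W8 alone leaves W2 blocked (short on r3 and r4); W5 alone leaves W2 blocked (short on r3 and r4); W2 alone leaves W9 blocked (short on r3); W9 alone leaves W2 blocked (short on r3); W7 alone leaves W2 blocked (short on r3 and r4).
The survivors complete as W8, W7, W5. Step-by-step check (starting from the post-abort pool):
  pool = (5, 5, 7, 5)
  run W8 (needs (2, 0, 1, 1), free (5, 5, 7, 5)); after release of (3, 0, 3, 0) the pool is (8, 5, 10, 5)
  run W7 (needs (8, 3, 2, 3), free (8, 5, 10, 5)); after release of (1, 1, 0, 1) the pool is (9, 6, 10, 6)
  run W5 (needs (6, 0, 5, 2), free (9, 6, 10, 6)); after release of (0, 0, 0, 1) the pool is (9, 6, 10, 7)


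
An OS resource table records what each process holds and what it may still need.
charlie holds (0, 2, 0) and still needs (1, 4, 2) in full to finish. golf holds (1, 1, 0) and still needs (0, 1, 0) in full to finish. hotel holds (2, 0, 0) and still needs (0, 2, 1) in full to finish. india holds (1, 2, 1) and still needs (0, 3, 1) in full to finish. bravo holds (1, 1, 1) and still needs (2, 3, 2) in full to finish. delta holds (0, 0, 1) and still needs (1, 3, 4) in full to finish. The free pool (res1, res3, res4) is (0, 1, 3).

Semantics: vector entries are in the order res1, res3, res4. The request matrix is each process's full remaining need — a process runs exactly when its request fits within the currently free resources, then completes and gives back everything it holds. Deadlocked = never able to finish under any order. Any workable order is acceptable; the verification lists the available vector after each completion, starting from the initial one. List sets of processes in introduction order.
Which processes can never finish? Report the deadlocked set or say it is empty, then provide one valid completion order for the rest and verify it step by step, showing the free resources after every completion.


The deadlocked set is charlie, india, bravo and delta.
Key observation: even finishing golf, hotel leaves just (3, 2, 3) free — too little res3 for any of the remaining processes.
A valid finishing order for the others: golf, hotel. Step-by-step check:
  pool = (0, 1, 3)
  golf: need (0, 1, 0) fits (0, 1, 3); releases (1, 1, 0), pool now (1, 2, 3)
  hotel: need (0, 2, 1) fits (1, 2, 3); releases (2, 0, 0), pool now (3, 2, 3)
The blocked processes can never fit:
  blocked: charlie wants (1, 4, 2), pool (3, 2, 3) — not enough res3
  blocked: india wants (0, 3, 1), pool (3, 2, 3) — not enough res3
  blocked: bravo wants (2, 3, 2), pool (3, 2, 3) — not enough res3
  blocked: delta wants (1, 3, 4), pool (3, 2, 3) — not enough res3 and res4


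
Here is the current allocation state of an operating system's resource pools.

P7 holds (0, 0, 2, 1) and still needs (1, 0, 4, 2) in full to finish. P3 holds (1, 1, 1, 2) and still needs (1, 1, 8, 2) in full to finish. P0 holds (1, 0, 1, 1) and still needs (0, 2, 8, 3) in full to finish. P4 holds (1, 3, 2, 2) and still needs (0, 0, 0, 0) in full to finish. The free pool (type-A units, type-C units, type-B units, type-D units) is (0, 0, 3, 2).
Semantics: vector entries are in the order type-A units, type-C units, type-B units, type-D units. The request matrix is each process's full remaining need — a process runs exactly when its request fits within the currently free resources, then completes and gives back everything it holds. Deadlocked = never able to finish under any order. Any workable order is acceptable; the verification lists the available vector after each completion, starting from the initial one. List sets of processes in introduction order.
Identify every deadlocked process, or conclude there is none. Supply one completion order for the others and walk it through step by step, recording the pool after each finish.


The deadlocked set is P3 and P0.
Key observation: after P4, P7 complete, (1, 3, 7, 5) is the best the pool ever gets, yet each leftover process wants more type-B units.
The rest can finish in the order P4, P7. Walking it through:
  pool = (0, 0, 3, 2)
  run P4 (needs (0, 0, 0, 0), free (0, 0, 3, 2)); after release of (1, 3, 2, 2) the pool is (1, 3, 5, 4)
  run P7 (needs (1, 0, 4, 2), free (1, 3, 5, 4)); after release of (0, 0, 2, 1) the pool is (1, 3, 7, 5)
None of the blocked processes ever fits:
  P3 cannot run: need (1, 1, 8, 2) vs free (1, 3, 7, 5) (insufficient type-B units)
  P0 cannot run: need (0, 2, 8, 3) vs free (1, 3, 7, 5) (insufficient type-B units)


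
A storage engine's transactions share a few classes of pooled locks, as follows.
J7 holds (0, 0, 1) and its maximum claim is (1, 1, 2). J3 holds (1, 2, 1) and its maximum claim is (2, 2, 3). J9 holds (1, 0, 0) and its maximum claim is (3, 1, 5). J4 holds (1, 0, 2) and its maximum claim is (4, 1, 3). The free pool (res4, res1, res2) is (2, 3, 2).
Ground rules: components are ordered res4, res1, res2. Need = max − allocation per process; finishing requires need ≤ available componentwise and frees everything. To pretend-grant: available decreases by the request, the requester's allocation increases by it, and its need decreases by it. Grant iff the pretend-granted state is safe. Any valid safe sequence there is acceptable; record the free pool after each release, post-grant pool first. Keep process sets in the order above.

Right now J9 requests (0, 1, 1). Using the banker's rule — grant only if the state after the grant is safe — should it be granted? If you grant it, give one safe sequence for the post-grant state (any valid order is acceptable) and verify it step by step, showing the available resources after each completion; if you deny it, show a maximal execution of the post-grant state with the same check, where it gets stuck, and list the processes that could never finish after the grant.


GRANT: granting preserves safety; a valid post-grant sequence is J7, J3, J4, J9.
Key observation: even at the reduced pool (2, 2, 1), J7 fits immediately, so safety survives the grant.
Step-by-step check of the post-grant state:
  pool = (2, 2, 1)
  J7: need (1, 1, 1) fits (2, 2, 1); releases (0, 0, 1), pool now (2, 2, 2)
  J3: need (1, 0, 2) fits (2, 2, 2); releases (1, 2, 1), pool now (3, 4, 3)
  J4: need (3, 1, 1) fits (3, 4, 3); releases (1, 0, 2), pool now (4, 4, 5)
  J9: need (2, 0, 4) fits (4, 4, 5); releases (1, 1, 1), pool now (5, 5, 6)
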